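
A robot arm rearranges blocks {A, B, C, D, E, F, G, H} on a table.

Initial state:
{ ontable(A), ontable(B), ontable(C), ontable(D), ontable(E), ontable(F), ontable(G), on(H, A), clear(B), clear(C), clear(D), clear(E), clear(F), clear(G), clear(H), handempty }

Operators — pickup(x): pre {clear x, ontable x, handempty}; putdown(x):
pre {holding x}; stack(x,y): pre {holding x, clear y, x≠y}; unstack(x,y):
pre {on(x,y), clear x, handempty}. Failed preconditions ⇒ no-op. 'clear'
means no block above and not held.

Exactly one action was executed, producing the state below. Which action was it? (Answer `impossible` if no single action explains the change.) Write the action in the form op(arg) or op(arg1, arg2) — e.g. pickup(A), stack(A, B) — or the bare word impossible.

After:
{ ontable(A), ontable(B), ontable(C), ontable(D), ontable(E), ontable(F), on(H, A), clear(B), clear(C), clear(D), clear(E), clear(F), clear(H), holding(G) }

pickup(G)

target: towers=[A/H; B; C; D; E; F] holding=G
         pickup(G) → towers=[A/H; B; C; D; E; F] holding=G  ← match
         pickup(E) → towers=[A/H; B; C; D; F; G] holding=E
     unstack(H, A) → towers=[A; B; C; D; E; F; G] holding=H
         pickup(B) → towers=[A/H; C; D; E; F; G] holding=B
         pickup(F) → towers=[A/H; B; C; D; E; G] holding=F
         pickup(D) → towers=[A/H; B; C; E; F; G] holding=D
         pickup(C) → towers=[A/H; B; D; E; F; G] holding=C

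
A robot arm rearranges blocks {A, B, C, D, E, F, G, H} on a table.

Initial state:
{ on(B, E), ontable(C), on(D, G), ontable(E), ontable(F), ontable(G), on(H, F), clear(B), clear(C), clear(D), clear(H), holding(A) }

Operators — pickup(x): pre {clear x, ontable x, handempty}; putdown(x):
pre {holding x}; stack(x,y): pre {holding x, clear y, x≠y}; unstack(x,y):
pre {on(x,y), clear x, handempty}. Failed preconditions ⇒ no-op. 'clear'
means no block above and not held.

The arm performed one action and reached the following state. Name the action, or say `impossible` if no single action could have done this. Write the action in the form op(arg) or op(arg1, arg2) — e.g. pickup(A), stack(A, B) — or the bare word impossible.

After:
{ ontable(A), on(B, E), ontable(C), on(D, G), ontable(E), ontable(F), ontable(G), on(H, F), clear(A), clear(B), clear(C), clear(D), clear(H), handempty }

putdown(A)

target: towers=[A; C; E/B; F/H; G/D] holding=-
        putdown(A) → towers=[A; C; E/B; F/H; G/D] holding=-  ← match
       stack(A, H) → towers=[C; E/B; F/H/A; G/D] holding=-
       stack(A, B) → towers=[C; E/B/A; F/H; G/D] holding=-
       stack(A, D) → towers=[C; E/B; F/H; G/D/A] holding=-
       stack(A, C) → towers=[C/A; E/B; F/H; G/D] holding=-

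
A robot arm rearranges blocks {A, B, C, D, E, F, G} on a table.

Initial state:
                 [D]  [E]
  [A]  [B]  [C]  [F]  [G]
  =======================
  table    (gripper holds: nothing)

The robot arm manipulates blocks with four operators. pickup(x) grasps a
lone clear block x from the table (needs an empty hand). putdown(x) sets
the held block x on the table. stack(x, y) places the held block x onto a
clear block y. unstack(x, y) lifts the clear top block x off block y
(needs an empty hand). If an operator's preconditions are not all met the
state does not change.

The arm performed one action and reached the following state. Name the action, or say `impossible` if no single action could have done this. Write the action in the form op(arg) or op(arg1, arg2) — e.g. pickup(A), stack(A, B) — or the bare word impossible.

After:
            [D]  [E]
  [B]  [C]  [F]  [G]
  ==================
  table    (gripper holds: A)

target: towers=[B; C; F/D; G/E] holding=A
         pickup(B) → towers=[A; C; F/D; G/E] holding=B
     unstack(D, F) → towers=[A; B; C; F; G/E] holding=D
         pickup(A) → towers=[B; C; F/D; G/E] holding=A  ← match
     unstack(E, G) → towers=[A; B; C; F/D; G] holding=E
         pickup(C) → towers=[A; B; F/D; G/E] holding=C

pickup(A)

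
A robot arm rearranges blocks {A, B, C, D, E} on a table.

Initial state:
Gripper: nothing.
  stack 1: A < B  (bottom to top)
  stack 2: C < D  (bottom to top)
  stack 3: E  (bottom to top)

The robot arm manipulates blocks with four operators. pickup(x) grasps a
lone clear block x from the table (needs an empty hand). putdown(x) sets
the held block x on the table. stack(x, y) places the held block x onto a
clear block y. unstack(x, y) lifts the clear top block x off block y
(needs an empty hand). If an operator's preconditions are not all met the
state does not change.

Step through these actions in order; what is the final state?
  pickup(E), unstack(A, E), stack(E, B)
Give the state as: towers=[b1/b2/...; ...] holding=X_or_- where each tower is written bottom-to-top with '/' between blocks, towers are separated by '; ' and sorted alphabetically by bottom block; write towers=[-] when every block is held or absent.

step 1 (pickup(E)): towers=[A/B; C/D] holding=E
step 2 (unstack(A, E)) [no-op]: towers=[A/B; C/D] holding=E
step 3 (stack(E, B)): towers=[A/B/E; C/D] holding=-

towers=[A/B/E; C/D] holding=-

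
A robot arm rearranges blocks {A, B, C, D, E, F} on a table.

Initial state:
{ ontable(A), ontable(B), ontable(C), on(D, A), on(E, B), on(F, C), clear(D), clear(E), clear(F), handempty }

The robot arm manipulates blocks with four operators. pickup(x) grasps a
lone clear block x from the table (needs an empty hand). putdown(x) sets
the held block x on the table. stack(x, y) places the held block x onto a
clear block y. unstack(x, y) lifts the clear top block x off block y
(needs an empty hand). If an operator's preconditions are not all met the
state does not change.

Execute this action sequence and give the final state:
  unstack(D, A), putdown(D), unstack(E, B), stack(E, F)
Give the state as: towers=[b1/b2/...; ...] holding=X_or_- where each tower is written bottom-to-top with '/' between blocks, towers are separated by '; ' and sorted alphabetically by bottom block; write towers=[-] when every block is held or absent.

step 1 (unstack(D, A)): towers=[A; B/E; C/F] holding=D
step 2 (putdown(D)): towers=[A; B/E; C/F; D] holding=-
step 3 (unstack(E, B)): towers=[A; B; C/F; D] holding=E
step 4 (stack(E, F)): towers=[A; B; C/F/E; D] holding=-

towers=[A; B; C/F/E; D] holding=-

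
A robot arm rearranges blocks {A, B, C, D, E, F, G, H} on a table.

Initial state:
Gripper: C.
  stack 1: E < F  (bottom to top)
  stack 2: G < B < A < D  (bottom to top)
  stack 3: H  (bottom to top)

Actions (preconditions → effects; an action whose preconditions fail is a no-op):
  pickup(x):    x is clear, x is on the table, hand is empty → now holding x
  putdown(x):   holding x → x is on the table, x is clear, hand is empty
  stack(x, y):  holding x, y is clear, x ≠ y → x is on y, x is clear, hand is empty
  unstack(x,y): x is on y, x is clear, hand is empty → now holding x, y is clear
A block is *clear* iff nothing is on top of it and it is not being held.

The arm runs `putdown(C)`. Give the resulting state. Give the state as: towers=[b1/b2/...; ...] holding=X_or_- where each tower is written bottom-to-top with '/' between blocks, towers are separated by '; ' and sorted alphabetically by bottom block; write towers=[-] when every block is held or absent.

towers=[C; E/F; G/B/A/D; H] holding=-

before: towers=[E/F; G/B/A/D; H] holding=C
pre[putdown(C)]: holding(C) yes
all met → apply putdown(C)
after:  towers=[C; E/F; G/B/A/D; H] holding=-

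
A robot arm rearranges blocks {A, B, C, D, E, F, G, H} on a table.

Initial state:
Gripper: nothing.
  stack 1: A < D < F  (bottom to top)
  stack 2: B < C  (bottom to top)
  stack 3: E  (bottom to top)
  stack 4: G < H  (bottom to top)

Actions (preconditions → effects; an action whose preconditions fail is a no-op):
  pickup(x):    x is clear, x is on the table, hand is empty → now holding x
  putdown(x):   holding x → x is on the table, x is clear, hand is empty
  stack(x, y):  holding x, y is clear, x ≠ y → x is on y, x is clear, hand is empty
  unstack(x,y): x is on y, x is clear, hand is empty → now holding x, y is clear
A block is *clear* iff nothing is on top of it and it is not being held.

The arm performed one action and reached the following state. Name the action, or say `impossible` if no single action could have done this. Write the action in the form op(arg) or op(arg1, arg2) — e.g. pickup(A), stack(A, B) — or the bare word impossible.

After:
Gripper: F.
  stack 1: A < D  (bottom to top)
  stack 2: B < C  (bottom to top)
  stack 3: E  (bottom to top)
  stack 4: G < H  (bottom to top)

unstack(F, D)

target: towers=[A/D; B/C; E; G/H] holding=F
         pickup(E) → towers=[A/D/F; B/C; G/H] holding=E
     unstack(H, G) → towers=[A/D/F; B/C; E; G] holding=H
     unstack(F, D) → towers=[A/D; B/C; E; G/H] holding=F  ← match
     unstack(C, B) → towers=[A/D/F; B; E; G/H] holding=C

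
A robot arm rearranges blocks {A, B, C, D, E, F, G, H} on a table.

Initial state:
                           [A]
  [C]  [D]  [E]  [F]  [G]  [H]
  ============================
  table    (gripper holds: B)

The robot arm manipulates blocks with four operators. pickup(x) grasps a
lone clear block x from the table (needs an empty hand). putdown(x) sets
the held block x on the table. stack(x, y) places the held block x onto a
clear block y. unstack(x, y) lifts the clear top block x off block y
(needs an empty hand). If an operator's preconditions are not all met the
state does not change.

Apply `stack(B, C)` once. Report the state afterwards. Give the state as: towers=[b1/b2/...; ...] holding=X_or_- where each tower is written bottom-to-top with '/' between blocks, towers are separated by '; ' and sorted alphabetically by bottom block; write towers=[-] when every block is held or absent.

towers=[C/B; D; E; F; G; H/A] holding=-

before: towers=[C; D; E; F; G; H/A] holding=B
pre[stack(B, C)]: holding(B) ✓, clear(C) ✓, B≠C ✓
all met → apply stack(B, C)
after:  towers=[C/B; D; E; F; G; H/A] holding=-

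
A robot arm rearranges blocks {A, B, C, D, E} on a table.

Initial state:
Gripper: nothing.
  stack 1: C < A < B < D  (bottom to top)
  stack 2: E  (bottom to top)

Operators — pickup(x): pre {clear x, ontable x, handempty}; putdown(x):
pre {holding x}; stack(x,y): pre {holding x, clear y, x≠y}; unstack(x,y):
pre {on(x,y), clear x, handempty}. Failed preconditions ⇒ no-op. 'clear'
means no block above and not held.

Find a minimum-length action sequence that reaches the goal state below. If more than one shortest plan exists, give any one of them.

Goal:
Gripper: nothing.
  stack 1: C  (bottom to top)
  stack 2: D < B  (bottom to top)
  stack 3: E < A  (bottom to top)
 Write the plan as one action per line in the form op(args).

step 1 (unstack(D, B)): towers=[C/A/B; E] holding=D
step 2 (putdown(D)): towers=[C/A/B; D; E] holding=-
step 3 (unstack(B, A)): towers=[C/A; D; E] holding=B
step 4 (stack(B, D)): towers=[C/A; D/B; E] holding=-
step 5 (unstack(A, C)): towers=[C; D/B; E] holding=A
step 6 (stack(A, E)): towers=[C; D/B; E/A] holding=-
goal check: towers=[C; D/B; E/A] holding=- — reached (length 6, optimal by BFS)

unstack(D, B)
putdown(D)
unstack(B, A)
stack(B, D)
unstack(A, C)
stack(A, E)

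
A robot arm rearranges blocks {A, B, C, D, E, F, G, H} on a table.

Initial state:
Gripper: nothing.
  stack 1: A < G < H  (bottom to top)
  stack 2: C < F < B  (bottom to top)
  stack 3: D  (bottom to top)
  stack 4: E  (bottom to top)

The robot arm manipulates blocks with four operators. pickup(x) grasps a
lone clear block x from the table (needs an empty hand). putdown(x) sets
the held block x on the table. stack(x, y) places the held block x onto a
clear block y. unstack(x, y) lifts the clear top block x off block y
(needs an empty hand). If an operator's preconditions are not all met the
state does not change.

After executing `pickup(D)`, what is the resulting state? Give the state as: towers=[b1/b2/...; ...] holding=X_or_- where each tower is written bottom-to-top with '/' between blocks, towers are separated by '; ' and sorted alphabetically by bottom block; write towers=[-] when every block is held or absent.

towers=[A/G/H; C/F/B; E] holding=D

before: towers=[A/G/H; C/F/B; D; E] holding=-
pre[pickup(D)]: clear(D) yes, ontable(D) yes, handempty yes
all met → apply pickup(D)
after:  towers=[A/G/H; C/F/B; E] holding=D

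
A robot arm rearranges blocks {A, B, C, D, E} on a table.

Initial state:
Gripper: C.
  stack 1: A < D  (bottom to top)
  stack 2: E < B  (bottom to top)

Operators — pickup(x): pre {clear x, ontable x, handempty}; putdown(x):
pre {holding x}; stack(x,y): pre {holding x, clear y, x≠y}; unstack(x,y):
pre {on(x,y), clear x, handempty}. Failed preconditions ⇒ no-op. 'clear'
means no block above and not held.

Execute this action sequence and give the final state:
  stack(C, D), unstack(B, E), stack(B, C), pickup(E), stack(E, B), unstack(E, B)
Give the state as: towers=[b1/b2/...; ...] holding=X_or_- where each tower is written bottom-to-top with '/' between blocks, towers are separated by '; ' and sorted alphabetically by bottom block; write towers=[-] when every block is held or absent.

step 1 (stack(C, D)): towers=[A/D/C; E/B] holding=-
step 2 (unstack(B, E)): towers=[A/D/C; E] holding=B
step 3 (stack(B, C)): towers=[A/D/C/B; E] holding=-
step 4 (pickup(E)): towers=[A/D/C/B] holding=E
step 5 (stack(E, B)): towers=[A/D/C/B/E] holding=-
step 6 (unstack(E, B)): towers=[A/D/C/B] holding=E

towers=[A/D/C/B] holding=E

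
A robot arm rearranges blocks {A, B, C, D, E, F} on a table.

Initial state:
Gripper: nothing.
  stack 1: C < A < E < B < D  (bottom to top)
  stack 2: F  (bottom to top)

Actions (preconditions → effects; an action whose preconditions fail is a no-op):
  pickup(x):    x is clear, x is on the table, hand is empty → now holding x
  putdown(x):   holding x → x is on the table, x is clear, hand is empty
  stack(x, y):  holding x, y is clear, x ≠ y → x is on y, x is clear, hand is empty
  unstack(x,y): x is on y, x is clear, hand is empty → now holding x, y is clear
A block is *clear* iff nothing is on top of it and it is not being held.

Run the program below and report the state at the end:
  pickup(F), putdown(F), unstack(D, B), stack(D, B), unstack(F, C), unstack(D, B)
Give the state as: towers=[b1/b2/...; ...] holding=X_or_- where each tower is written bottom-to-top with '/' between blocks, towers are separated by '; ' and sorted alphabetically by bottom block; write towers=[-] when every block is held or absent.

step 1 (pickup(F)): towers=[C/A/E/B/D] holding=F
step 2 (putdown(F)): towers=[C/A/E/B/D; F] holding=-
step 3 (unstack(D, B)): towers=[C/A/E/B; F] holding=D
step 4 (stack(D, B)): towers=[C/A/E/B/D; F] holding=-
step 5 (unstack(F, C)) [no-op]: towers=[C/A/E/B/D; F] holding=-
step 6 (unstack(D, B)): towers=[C/A/E/B; F] holding=D

towers=[C/A/E/B; F] holding=D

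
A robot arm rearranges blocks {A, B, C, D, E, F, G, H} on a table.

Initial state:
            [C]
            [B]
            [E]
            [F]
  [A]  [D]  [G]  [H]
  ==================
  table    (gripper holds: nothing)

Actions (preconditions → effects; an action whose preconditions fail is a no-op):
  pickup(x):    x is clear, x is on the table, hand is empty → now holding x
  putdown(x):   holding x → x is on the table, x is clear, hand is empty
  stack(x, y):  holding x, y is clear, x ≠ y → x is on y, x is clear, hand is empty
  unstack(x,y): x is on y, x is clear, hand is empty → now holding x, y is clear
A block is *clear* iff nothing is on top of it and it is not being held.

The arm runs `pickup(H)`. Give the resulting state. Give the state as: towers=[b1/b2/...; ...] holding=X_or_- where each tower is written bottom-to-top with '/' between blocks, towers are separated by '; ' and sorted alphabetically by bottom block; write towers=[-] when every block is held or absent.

towers=[A; D; G/F/E/B/C] holding=H

before: towers=[A; D; G/F/E/B/C; H] holding=-
pre[pickup(H)]: clear(H) yes, ontable(H) yes, handempty yes
all met → apply pickup(H)
after:  towers=[A; D; G/F/E/B/C] holding=H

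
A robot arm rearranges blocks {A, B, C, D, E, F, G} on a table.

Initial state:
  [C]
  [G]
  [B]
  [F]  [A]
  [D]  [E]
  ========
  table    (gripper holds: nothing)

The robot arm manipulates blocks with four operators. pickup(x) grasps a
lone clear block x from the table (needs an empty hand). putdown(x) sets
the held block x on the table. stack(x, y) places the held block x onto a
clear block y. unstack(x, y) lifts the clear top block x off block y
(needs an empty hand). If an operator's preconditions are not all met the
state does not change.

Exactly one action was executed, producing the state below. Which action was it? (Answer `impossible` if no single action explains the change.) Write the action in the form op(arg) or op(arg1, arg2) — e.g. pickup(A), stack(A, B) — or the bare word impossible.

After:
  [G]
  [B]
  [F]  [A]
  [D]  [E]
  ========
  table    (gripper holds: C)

target: towers=[D/F/B/G; E/A] holding=C
     unstack(A, E) → towers=[D/F/B/G/C; E] holding=A
     unstack(C, G) → towers=[D/F/B/G; E/A] holding=C  ← match

unstack(C, G)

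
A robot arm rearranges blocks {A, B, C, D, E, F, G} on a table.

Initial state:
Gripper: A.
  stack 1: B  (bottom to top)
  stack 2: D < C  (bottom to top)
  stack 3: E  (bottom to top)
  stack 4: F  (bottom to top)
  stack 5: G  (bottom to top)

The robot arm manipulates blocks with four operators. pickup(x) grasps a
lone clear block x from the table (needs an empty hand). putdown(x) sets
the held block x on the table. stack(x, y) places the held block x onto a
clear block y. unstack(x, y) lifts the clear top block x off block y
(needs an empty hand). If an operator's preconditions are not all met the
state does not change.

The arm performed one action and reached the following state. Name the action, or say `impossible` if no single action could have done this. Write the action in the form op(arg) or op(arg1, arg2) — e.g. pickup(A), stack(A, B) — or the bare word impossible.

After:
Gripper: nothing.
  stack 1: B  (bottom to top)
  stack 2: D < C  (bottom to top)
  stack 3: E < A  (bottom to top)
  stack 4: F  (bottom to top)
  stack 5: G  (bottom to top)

target: towers=[B; D/C; E/A; F; G] holding=-
        putdown(A) → towers=[A; B; D/C; E; F; G] holding=-
       stack(A, B) → towers=[B/A; D/C; E; F; G] holding=-
       stack(A, F) → towers=[B; D/C; E; F/A; G] holding=-
       stack(A, G) → towers=[B; D/C; E; F; G/A] holding=-
       stack(A, E) → towers=[B; D/C; E/A; F; G] holding=-  ← match
       stack(A, C) → towers=[B; D/C/A; E; F; G] holding=-

stack(A, E)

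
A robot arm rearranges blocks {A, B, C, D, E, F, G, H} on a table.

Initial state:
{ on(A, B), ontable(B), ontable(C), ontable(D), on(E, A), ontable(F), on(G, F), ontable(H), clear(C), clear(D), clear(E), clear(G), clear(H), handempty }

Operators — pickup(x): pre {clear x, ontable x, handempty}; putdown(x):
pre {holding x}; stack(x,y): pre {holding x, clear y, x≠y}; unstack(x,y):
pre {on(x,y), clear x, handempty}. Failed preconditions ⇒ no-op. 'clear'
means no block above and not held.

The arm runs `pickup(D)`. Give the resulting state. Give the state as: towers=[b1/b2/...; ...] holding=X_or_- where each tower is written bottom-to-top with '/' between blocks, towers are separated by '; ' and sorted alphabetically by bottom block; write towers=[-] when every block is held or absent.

towers=[B/A/E; C; F/G; H] holding=D

before: towers=[B/A/E; C; D; F/G; H] holding=-
pre[pickup(D)]: clear(D) ✓, ontable(D) ✓, handempty ✓
all met → apply pickup(D)
after:  towers=[B/A/E; C; F/G; H] holding=D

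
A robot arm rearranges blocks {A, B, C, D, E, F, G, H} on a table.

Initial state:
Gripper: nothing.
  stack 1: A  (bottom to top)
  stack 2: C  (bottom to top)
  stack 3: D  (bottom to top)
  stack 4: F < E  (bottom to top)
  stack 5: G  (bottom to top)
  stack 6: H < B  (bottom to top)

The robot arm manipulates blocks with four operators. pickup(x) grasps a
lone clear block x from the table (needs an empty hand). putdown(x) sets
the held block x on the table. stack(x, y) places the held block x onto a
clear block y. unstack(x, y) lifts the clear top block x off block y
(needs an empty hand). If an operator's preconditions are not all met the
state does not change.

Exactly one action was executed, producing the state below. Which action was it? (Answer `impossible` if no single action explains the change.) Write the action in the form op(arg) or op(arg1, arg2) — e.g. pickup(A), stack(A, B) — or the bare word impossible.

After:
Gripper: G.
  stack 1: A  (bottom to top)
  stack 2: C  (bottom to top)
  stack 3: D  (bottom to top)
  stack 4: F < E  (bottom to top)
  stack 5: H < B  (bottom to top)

target: towers=[A; C; D; F/E; H/B] holding=G
         pickup(G) → towers=[A; C; D; F/E; H/B] holding=G  ← match
         pickup(A) → towers=[C; D; F/E; G; H/B] holding=A
     unstack(E, F) → towers=[A; C; D; F; G; H/B] holding=E
     unstack(B, H) → towers=[A; C; D; F/E; G; H] holding=B
         pickup(D) → towers=[A; C; F/E; G; H/B] holding=D
         pickup(C) → towers=[A; D; F/E; G; H/B] holding=C

pickup(G)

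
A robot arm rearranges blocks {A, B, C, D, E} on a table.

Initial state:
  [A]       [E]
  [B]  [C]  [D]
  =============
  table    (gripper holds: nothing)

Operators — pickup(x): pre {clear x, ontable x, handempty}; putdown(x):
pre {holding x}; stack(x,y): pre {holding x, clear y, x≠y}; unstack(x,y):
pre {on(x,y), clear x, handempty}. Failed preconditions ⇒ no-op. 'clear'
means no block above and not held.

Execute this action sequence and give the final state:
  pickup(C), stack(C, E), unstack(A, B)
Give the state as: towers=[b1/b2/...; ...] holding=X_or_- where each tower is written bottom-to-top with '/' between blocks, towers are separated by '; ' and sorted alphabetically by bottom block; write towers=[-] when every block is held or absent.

towers=[B; D/E/C] holding=A

step 1 (pickup(C)): towers=[B/A; D/E] holding=C
step 2 (stack(C, E)): towers=[B/A; D/E/C] holding=-
step 3 (unstack(A, B)): towers=[B; D/E/C] holding=A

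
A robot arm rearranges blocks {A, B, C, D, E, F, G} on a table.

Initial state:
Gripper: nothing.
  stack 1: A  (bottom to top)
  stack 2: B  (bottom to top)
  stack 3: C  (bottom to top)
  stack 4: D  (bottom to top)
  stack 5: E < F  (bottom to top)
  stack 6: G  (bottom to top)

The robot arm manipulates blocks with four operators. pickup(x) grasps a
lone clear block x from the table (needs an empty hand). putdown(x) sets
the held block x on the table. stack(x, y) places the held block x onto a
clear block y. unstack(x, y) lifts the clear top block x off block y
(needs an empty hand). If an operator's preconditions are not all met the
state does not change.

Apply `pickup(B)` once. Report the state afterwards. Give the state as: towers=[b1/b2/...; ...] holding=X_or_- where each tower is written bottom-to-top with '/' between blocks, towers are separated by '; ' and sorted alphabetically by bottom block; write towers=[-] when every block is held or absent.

before: towers=[A; B; C; D; E/F; G] holding=-
pre[pickup(B)]: clear(B) ✓, ontable(B) ✓, handempty ✓
all met → apply pickup(B)
after:  towers=[A; C; D; E/F; G] holding=B

towers=[A; C; D; E/F; G] holding=B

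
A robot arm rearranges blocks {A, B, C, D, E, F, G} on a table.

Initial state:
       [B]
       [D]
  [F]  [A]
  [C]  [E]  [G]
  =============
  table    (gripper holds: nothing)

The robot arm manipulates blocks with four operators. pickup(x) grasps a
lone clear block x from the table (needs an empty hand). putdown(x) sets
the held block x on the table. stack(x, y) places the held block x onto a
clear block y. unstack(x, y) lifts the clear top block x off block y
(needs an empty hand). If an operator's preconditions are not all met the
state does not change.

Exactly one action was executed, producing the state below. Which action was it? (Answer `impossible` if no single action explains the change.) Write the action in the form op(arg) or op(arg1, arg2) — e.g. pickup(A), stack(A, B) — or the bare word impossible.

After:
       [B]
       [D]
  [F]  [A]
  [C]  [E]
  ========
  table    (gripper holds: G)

pickup(G)

target: towers=[C/F; E/A/D/B] holding=G
     unstack(B, D) → towers=[C/F; E/A/D; G] holding=B
     unstack(F, C) → towers=[C; E/A/D/B; G] holding=F
         pickup(G) → towers=[C/F; E/A/D/B] holding=G  ← match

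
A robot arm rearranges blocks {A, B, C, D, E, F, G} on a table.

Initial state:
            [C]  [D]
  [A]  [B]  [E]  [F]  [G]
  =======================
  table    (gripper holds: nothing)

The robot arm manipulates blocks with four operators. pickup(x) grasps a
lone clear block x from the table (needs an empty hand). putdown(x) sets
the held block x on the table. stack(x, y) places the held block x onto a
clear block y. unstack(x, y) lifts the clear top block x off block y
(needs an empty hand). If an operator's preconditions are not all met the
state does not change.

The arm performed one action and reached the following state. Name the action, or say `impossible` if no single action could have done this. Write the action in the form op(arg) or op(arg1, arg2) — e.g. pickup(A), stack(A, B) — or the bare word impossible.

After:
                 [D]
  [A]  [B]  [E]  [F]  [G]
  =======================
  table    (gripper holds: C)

unstack(C, E)

target: towers=[A; B; E; F/D; G] holding=C
         pickup(B) → towers=[A; E/C; F/D; G] holding=B
         pickup(G) → towers=[A; B; E/C; F/D] holding=G
     unstack(D, F) → towers=[A; B; E/C; F; G] holding=D
         pickup(A) → towers=[B; E/C; F/D; G] holding=A
     unstack(C, E) → towers=[A; B; E; F/D; G] holding=C  ← match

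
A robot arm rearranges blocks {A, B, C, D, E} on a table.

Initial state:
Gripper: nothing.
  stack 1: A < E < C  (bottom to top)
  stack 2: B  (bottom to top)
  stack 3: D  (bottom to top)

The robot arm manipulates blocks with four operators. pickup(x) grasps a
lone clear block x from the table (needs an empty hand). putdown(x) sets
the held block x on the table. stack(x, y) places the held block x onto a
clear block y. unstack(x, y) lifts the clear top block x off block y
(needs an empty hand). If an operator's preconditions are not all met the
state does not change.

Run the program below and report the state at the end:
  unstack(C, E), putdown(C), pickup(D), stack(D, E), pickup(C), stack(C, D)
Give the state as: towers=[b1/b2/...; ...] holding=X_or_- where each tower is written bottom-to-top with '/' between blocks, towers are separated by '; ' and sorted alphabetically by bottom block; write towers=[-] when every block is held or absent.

step 1 (unstack(C, E)): towers=[A/E; B; D] holding=C
step 2 (putdown(C)): towers=[A/E; B; C; D] holding=-
step 3 (pickup(D)): towers=[A/E; B; C] holding=D
step 4 (stack(D, E)): towers=[A/E/D; B; C] holding=-
step 5 (pickup(C)): towers=[A/E/D; B] holding=C
step 6 (stack(C, D)): towers=[A/E/D/C; B] holding=-

towers=[A/E/D/C; B] holding=-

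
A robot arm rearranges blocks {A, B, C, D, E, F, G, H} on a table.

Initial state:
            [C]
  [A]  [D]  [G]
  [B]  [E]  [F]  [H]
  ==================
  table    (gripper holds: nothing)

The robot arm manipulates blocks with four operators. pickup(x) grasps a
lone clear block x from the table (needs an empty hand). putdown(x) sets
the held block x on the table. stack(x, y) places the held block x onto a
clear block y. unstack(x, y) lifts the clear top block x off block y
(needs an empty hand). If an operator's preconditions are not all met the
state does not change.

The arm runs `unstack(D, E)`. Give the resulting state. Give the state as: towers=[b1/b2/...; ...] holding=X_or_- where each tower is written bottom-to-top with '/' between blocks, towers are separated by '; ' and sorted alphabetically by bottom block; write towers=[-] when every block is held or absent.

towers=[B/A; E; F/G/C; H] holding=D

before: towers=[B/A; E/D; F/G/C; H] holding=-
pre[unstack(D, E)]: on(D,E) ✓, clear(D) ✓, handempty ✓
all met → apply unstack(D, E)
after:  towers=[B/A; E; F/G/C; H] holding=D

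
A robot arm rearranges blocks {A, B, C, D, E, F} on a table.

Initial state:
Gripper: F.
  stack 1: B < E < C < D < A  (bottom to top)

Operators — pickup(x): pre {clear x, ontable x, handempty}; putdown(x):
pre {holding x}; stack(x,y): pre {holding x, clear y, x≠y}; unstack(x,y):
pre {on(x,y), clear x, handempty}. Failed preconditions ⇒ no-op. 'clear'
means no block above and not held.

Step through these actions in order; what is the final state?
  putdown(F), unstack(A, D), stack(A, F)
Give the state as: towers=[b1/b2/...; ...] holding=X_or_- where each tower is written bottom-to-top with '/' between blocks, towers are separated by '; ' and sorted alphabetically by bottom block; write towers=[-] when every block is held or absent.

step 1 (putdown(F)): towers=[B/E/C/D/A; F] holding=-
step 2 (unstack(A, D)): towers=[B/E/C/D; F] holding=A
step 3 (stack(A, F)): towers=[B/E/C/D; F/A] holding=-

towers=[B/E/C/D; F/A] holding=-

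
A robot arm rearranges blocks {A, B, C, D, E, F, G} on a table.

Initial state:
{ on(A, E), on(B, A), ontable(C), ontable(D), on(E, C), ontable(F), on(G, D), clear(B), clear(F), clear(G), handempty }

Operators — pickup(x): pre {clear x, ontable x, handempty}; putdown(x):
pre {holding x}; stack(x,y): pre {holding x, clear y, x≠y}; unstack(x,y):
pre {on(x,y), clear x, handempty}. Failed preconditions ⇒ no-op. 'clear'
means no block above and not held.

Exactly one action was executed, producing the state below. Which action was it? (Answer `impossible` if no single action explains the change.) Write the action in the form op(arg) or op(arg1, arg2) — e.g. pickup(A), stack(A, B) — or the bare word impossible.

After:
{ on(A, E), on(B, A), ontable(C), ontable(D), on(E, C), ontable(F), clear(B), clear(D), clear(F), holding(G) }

unstack(G, D)

target: towers=[C/E/A/B; D; F] holding=G
     unstack(B, A) → towers=[C/E/A; D/G; F] holding=B
         pickup(F) → towers=[C/E/A/B; D/G] holding=F
     unstack(G, D) → towers=[C/E/A/B; D; F] holding=G  ← match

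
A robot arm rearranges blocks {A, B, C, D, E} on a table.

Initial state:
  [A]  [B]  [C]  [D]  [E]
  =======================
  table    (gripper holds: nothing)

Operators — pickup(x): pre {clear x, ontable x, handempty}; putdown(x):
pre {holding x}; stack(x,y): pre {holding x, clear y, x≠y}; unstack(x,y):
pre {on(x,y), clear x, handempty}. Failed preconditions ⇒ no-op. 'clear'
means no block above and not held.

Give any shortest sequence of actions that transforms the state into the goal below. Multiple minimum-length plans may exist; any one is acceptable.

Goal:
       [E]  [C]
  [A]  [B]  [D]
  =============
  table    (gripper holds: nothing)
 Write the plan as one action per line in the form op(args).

pickup(E)
stack(E, B)
pickup(C)
stack(C, D)

step 1 (pickup(E)): towers=[A; B; C; D] holding=E
step 2 (stack(E, B)): towers=[A; B/E; C; D] holding=-
step 3 (pickup(C)): towers=[A; B/E; D] holding=C
step 4 (stack(C, D)): towers=[A; B/E; D/C] holding=-
goal check: towers=[A; B/E; D/C] holding=- — reached (length 4, optimal by BFS)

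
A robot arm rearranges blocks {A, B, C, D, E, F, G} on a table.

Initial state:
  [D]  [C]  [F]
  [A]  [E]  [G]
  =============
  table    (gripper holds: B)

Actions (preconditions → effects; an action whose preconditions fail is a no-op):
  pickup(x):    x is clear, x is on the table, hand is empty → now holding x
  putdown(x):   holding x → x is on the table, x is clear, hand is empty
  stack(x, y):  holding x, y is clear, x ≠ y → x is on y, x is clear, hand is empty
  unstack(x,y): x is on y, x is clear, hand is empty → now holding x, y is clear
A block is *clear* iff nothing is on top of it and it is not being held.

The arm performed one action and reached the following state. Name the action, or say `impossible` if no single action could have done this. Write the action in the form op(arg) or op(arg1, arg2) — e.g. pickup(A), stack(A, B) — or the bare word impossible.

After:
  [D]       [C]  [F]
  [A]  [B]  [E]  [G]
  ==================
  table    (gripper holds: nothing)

putdown(B)

target: towers=[A/D; B; E/C; G/F] holding=-
        putdown(B) → towers=[A/D; B; E/C; G/F] holding=-  ← match
       stack(B, F) → towers=[A/D; E/C; G/F/B] holding=-
       stack(B, D) → towers=[A/D/B; E/C; G/F] holding=-
       stack(B, C) → towers=[A/D; E/C/B; G/F] holding=-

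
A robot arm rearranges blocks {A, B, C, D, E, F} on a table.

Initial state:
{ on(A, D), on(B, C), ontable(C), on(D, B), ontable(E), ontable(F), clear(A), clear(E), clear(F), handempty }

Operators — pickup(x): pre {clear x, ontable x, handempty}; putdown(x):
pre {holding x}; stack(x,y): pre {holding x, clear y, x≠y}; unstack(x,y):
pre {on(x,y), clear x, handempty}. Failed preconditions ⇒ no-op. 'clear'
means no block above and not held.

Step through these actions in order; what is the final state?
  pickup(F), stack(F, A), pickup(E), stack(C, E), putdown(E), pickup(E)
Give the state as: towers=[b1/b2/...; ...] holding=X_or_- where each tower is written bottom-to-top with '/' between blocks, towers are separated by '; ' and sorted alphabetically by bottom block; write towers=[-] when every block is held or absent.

step 1 (pickup(F)): towers=[C/B/D/A; E] holding=F
step 2 (stack(F, A)): towers=[C/B/D/A/F; E] holding=-
step 3 (pickup(E)): towers=[C/B/D/A/F] holding=E
step 4 (stack(C, E)) [no-op]: towers=[C/B/D/A/F] holding=E
step 5 (putdown(E)): towers=[C/B/D/A/F; E] holding=-
step 6 (pickup(E)): towers=[C/B/D/A/F] holding=E

towers=[C/B/D/A/F] holding=E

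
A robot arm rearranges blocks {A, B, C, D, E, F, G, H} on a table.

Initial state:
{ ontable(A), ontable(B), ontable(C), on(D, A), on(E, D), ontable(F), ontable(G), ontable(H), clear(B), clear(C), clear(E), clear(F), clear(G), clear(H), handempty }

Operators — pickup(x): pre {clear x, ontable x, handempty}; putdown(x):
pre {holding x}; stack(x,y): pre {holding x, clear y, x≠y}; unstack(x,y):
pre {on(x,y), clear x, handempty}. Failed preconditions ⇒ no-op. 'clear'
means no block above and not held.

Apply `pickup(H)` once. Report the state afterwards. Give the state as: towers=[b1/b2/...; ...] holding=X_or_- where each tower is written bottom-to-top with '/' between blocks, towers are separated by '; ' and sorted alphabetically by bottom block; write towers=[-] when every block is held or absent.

before: towers=[A/D/E; B; C; F; G; H] holding=-
pre[pickup(H)]: clear(H) yes, ontable(H) yes, handempty yes
all met → apply pickup(H)
after:  towers=[A/D/E; B; C; F; G] holding=H

towers=[A/D/E; B; C; F; G] holding=H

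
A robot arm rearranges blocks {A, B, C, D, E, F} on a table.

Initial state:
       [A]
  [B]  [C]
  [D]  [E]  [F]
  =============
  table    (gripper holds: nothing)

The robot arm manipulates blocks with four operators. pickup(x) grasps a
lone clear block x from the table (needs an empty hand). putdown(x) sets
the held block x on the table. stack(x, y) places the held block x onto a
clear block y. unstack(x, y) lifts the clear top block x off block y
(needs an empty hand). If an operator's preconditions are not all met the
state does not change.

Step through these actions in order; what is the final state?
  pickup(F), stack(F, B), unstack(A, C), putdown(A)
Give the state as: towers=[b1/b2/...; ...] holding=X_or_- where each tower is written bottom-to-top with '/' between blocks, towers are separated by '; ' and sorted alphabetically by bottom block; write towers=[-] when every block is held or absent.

towers=[A; D/B/F; E/C] holding=-

step 1 (pickup(F)): towers=[D/B; E/C/A] holding=F
step 2 (stack(F, B)): towers=[D/B/F; E/C/A] holding=-
step 3 (unstack(A, C)): towers=[D/B/F; E/C] holding=A
step 4 (putdown(A)): towers=[A; D/B/F; E/C] holding=-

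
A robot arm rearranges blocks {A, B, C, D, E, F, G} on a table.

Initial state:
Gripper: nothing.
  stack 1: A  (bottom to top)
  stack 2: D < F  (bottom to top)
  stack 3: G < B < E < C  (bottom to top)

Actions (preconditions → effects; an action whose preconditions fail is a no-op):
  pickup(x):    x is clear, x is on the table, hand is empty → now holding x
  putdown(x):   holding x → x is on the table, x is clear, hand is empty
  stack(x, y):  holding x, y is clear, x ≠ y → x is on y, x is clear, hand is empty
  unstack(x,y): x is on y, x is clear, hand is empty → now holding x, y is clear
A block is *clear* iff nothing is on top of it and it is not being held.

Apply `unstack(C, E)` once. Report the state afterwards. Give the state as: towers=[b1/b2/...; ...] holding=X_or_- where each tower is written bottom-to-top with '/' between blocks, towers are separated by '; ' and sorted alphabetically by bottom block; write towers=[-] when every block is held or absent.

before: towers=[A; D/F; G/B/E/C] holding=-
pre[unstack(C, E)]: on(C,E) ✓, clear(C) ✓, handempty ✓
all met → apply unstack(C, E)
after:  towers=[A; D/F; G/B/E] holding=C

towers=[A; D/F; G/B/E] holding=C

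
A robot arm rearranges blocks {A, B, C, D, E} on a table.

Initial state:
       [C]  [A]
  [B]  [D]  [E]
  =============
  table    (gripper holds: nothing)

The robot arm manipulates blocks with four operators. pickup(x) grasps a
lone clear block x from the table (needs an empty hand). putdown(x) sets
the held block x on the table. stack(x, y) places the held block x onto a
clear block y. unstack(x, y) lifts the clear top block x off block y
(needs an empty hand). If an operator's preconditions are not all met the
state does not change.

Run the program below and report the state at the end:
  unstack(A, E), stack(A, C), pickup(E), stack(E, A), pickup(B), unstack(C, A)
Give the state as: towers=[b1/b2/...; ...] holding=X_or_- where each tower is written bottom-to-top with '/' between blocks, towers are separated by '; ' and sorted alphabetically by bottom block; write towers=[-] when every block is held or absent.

step 1 (unstack(A, E)): towers=[B; D/C; E] holding=A
step 2 (stack(A, C)): towers=[B; D/C/A; E] holding=-
step 3 (pickup(E)): towers=[B; D/C/A] holding=E
step 4 (stack(E, A)): towers=[B; D/C/A/E] holding=-
step 5 (pickup(B)): towers=[D/C/A/E] holding=B
step 6 (unstack(C, A)) [no-op]: towers=[D/C/A/E] holding=B

towers=[D/C/A/E] holding=B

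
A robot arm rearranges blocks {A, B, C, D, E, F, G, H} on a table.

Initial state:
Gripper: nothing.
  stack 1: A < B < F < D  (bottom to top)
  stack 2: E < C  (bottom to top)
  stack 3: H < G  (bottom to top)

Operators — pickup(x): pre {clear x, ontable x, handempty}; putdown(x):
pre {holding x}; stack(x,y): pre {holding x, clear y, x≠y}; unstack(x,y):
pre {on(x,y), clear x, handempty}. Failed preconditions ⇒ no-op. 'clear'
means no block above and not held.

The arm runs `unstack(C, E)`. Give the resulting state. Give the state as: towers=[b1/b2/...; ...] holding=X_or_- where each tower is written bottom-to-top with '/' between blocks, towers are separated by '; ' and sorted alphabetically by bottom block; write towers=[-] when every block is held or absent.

towers=[A/B/F/D; E; H/G] holding=C

before: towers=[A/B/F/D; E/C; H/G] holding=-
pre[unstack(C, E)]: on(C,E) ok, clear(C) ok, handempty ok
all met → apply unstack(C, E)
after:  towers=[A/B/F/D; E; H/G] holding=C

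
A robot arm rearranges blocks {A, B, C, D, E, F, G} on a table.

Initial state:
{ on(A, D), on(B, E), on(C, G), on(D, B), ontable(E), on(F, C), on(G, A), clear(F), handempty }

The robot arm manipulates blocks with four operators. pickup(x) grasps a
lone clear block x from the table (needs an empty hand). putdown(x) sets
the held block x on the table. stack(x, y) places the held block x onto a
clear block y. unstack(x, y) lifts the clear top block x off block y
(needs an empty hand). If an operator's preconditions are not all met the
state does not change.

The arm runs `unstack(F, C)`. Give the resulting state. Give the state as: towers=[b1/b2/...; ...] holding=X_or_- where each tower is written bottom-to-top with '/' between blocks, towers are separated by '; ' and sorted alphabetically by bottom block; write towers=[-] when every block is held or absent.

before: towers=[E/B/D/A/G/C/F] holding=-
pre[unstack(F, C)]: on(F,C) ok, clear(F) ok, handempty ok
all met → apply unstack(F, C)
after:  towers=[E/B/D/A/G/C] holding=F

towers=[E/B/D/A/G/C] holding=F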